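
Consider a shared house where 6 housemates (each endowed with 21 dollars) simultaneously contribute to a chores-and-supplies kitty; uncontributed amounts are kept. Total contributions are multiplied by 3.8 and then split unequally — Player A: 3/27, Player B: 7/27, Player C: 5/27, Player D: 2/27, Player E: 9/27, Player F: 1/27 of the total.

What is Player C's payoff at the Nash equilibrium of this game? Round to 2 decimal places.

Player j's private return per contributed unit is 3.8 × (j's share). Contributing is weakly dominant for j when that share is at least 1/3.8 = 0.2632, and contributing 0 is dominant otherwise.
Only Player E (9/27) clears that bar, contributing 21; the remaining 5 contribute 0. Total contributed: 21.
Player C keeps 21 and receives 3.8 × 21 × 5/27 = 14.78 from the chores-and-supplies kitty, for a payoff of 35.78.

35.78 dollars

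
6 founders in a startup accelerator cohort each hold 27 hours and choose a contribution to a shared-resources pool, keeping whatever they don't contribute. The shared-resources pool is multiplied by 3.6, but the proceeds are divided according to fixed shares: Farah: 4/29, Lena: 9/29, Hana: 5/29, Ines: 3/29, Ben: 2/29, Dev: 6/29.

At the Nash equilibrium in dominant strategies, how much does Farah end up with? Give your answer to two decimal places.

Player j's private return per contributed unit is 3.6 × (j's share). Contributing is weakly dominant for j when that share is at least 1/3.6 = 0.2778, and contributing 0 is dominant otherwise.
Only Lena (9/29) clears that bar, contributing 27; the remaining 5 contribute 0. Total contributed: 27.
Farah keeps 27 and receives 3.6 × 27 × 4/29 = 13.41 from the shared-resources pool, for a payoff of 40.41.

40.41 hours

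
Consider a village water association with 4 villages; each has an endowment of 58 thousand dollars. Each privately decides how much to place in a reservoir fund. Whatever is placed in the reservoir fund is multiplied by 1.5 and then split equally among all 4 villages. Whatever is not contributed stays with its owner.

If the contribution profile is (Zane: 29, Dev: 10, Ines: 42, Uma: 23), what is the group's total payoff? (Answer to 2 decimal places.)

Total contributed: 29 + 10 + 42 + 23 = 104; total kept: 4 × 58 − 104 = 128.
The reservoir fund pays out 1.5 × 104 = 156.00 in aggregate.
Group total = 128 + 156.00 = 284.00.

284.00 thousand dollars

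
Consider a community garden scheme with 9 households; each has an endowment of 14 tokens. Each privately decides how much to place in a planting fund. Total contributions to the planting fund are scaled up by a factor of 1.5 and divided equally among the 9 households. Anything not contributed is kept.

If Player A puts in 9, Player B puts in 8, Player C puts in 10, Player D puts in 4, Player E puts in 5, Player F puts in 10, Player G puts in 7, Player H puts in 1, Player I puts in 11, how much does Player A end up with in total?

Total contributed: 9 + 8 + 10 + 4 + 5 + 10 + 7 + 1 + 11 = 65.
Each receives 1.5 × 65 / 9 = 10.83 from the planting fund.
Player A keeps 14 − 9 = 5, so Player A's payoff is 5 + 10.83 = 15.83.

15.83 tokens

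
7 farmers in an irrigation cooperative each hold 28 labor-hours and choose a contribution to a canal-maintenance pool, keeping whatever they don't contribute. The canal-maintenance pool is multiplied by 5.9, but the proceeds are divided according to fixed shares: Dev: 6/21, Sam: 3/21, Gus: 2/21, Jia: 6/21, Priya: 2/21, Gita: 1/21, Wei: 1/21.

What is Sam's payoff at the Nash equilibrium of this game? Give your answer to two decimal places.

75.20 labor-hours

A player with share s gets back 5.9·s per unit contributed, so full contribution is dominant for anyone with s > 1/5.9 = 0.1695 and zero contribution is dominant for anyone below.
Dev and Jia clear that bar, contributing 28 each; the remaining 5 contribute 0. Total contributed: 56.
Sam keeps 28 and receives 5.9 × 56 × 3/21 = 47.20 from the canal-maintenance pool, for a payoff of 75.20.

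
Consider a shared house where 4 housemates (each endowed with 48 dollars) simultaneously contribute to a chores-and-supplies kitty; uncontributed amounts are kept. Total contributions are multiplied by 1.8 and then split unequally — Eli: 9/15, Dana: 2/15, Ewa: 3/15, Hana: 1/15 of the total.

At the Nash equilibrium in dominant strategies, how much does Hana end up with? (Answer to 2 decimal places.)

53.76 dollars

For player j, contributing a unit is worthwhile iff 1.8 × (j's share) ≥ 1, i.e. iff j's share is at least 0.5556.
Eli alone (share 9/15) is above the threshold, contributing 48; the remaining 3 contribute 0. Total contributed: 48.
Hana keeps 48 and receives 1.8 × 48 × 1/15 = 5.76 from the chores-and-supplies kitty, for a payoff of 53.76.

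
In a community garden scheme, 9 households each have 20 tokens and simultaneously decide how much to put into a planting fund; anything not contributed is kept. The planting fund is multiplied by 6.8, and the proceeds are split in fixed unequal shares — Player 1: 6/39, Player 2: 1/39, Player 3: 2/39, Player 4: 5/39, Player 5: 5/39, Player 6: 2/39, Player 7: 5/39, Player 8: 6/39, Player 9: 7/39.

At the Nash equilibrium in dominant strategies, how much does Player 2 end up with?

For player j, contributing a unit is worthwhile iff 6.8 × (j's share) ≥ 1, i.e. iff j's share is at least 0.1471.
Player 1, Player 8 and Player 9 are above the threshold, contributing 20 each; the remaining 6 contribute 0. Total contributed: 60.
Player 2 keeps 20 and receives 6.8 × 60 × 1/39 = 10.46 from the planting fund, for a payoff of 30.46.

30.46 tokens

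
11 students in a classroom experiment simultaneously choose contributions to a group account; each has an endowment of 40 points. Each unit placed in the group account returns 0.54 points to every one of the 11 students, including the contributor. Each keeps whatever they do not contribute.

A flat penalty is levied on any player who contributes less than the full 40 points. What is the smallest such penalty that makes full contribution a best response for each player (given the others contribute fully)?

Given the others contribute fully, the best deviation is to contribute 0 (any partial contribution still incurs the fine and gives up units whose private return 0.54 is below 1).
Deviating from 40 to 0 saves 40 points but forfeits the deviator's share of the drop in the group account: 0.54 × 40 = 21.60.
So the deviation gain is 40 − 21.60 = 18.40, and the fine must be at least 18.40 points to wipe it out.

18.40 points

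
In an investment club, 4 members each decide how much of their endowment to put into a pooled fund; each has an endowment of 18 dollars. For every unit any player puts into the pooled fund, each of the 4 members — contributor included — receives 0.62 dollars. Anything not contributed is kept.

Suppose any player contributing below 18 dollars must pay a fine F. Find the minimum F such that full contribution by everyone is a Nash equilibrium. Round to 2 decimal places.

6.84 dollars

Given the others contribute fully, the best deviation is to contribute 0 (any partial contribution still incurs the fine and gives up units whose private return 0.62 is below 1).
Deviating from 18 to 0 saves 18 dollars but forfeits the deviator's share of the drop in the pooled fund: 0.62 × 18 = 11.16.
So the deviation gain is 18 − 11.16 = 6.84, and the fine must be at least 6.84 dollars to wipe it out.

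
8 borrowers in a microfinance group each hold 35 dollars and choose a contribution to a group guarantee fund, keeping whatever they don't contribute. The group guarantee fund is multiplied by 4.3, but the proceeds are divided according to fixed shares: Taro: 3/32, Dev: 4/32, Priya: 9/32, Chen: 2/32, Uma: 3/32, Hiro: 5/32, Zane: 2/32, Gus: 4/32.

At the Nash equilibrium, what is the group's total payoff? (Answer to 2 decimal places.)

Player j's private return per contributed unit is 4.3 × (j's share). Contributing is weakly dominant for j when that share is at least 1/4.3 = 0.2326, and contributing 0 is dominant otherwise.
Only Priya (9/32) clears that bar, contributing 35; the remaining 7 contribute 0. Total contributed: 35.
The group guarantee fund pays out 4.3 × 35 = 150.50 in total (split across the unequal shares, but the aggregate is all that matters for the group sum).
The 7 free-riders keep 35 each, adding 245. Group total = 245 + 150.50 = 395.50.

395.50 dollars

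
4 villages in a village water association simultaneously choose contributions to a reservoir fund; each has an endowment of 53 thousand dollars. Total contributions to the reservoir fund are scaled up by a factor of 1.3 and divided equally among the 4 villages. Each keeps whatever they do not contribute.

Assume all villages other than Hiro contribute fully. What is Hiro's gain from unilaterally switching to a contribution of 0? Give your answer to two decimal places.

Switching from a contribution of 53 to 0 lets Hiro keep an extra 53 thousand dollars, but lowers the reservoir fund by 53, which costs Hiro their own share of that drop: 1.3/4 × 53 = 17.22.
Net gain = 53 − 17.22 = 35.78. The private return per contributed unit (0.3250) is below 1, so free-riding is indeed the best response regardless of what the others do.

35.78 thousand dollars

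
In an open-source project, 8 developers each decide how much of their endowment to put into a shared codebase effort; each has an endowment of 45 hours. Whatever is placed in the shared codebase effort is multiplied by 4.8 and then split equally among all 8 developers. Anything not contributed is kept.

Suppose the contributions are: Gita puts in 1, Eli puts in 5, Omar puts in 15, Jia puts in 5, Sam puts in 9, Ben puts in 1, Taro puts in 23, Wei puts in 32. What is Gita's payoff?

98.60 hours

Total contributed: 1 + 5 + 15 + 5 + 9 + 1 + 23 + 32 = 91.
Each receives 4.8 × 91 / 8 = 54.60 from the shared codebase effort.
Gita keeps 45 − 1 = 44, so Gita's payoff is 44 + 54.60 = 98.60.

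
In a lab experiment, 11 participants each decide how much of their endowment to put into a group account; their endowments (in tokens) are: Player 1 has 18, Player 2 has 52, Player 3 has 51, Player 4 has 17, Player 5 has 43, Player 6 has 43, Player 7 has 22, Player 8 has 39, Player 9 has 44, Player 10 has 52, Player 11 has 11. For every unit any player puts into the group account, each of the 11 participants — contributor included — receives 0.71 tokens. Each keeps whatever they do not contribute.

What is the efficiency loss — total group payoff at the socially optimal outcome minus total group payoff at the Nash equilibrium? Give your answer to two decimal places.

The private return per contributed unit is 0.71 < 1 for everyone, so the Nash equilibrium is zero contribution and the group total is Σ E_j = 18 + 52 + 51 + 17 + 43 + 43 + 22 + 39 + 44 + 52 + 11 = 392.
Each contributed unit returns 7.810 to the group, so the social optimum is full contribution by everyone: group total = 7.810 × 392 = 3061.52.
Efficiency loss = (7.810 − 1) × 392 = 2669.52.

2669.52 tokens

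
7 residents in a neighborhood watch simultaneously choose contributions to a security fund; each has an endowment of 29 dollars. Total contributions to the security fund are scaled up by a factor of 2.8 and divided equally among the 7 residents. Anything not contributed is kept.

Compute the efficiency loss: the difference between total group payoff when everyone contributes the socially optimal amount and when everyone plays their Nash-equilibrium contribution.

365.40 dollars

Each contributed unit returns 2.8/7 = 0.4000 to its contributor — below 1 — so contributing 0 is dominant for every player. At the Nash equilibrium everyone keeps their 29, and the group total is 7 × 29 = 203.
Each contributed unit returns 2.800 to the group as a whole (0.4000 to each of 7 players), which exceeds 1, so the social optimum is full contribution: group total = 2.800 × 203 = 568.40.
Efficiency loss = 568.40 − 203 = 365.40.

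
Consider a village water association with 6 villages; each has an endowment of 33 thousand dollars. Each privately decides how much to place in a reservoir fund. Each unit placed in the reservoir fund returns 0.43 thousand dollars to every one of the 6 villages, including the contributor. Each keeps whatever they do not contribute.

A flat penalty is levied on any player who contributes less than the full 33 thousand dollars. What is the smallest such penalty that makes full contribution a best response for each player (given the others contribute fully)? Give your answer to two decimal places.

Given the others contribute fully, the best deviation is to contribute 0 (any partial contribution still incurs the fine and gives up units whose private return 0.43 is below 1).
Deviating from 33 to 0 saves 33 thousand dollars but forfeits the deviator's share of the drop in the reservoir fund: 0.43 × 33 = 14.19.
So the deviation gain is 33 − 14.19 = 18.81, and the fine must be at least 18.81 thousand dollars to wipe it out.

18.81 thousand dollars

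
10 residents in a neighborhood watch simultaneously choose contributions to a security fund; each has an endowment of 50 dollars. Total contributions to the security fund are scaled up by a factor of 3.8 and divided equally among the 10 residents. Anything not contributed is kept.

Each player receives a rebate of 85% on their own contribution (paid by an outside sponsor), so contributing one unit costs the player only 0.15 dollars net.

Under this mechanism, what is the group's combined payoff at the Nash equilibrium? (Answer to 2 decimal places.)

Under the mechanism each unit contributed yields (3.8/10) / 0.15 = 2.5333 back to its contributor per unit of net cost, which exceeds 1, making full contribution the dominant choice for everyone.
At the Nash equilibrium everyone contributes 50. Group total payoff = 10 × (50 × 0.85 + 3.8 × 50) = 2325.00.

2325.00 dollars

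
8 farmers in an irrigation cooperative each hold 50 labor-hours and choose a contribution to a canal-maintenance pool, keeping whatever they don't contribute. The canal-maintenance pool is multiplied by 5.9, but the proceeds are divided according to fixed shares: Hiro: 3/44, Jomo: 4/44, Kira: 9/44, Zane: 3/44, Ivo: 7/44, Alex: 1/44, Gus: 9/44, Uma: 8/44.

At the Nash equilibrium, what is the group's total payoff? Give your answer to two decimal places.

1135.00 labor-hours

A player with share s gets back 5.9·s per unit contributed, so full contribution is dominant for anyone with s > 1/5.9 = 0.1695 and zero contribution is dominant for anyone below.
The shares above 0.1695 belong to Kira, Gus and Uma, contributing 50 each; the remaining 5 contribute 0. Total contributed: 150.
The canal-maintenance pool pays out 5.9 × 150 = 885.00 in total (split across the unequal shares, but the aggregate is all that matters for the group sum).
The 5 free-riders keep 50 each, adding 250. Group total = 250 + 885.00 = 1135.00.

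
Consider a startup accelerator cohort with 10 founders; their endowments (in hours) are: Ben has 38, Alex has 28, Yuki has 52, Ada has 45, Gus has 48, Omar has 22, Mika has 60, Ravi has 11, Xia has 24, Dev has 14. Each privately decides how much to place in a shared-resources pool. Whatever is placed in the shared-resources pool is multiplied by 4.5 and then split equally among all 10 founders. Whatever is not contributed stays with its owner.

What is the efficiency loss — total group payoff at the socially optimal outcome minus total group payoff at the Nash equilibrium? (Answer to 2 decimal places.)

1197.00 hours

The private return per contributed unit is 4.5/10 = 0.4500 < 1 for every player regardless of endowment, so the Nash equilibrium is zero contribution and the group total is Σ E_j = 38 + 28 + 52 + 45 + 48 + 22 + 60 + 11 + 24 + 14 = 342.
Each contributed unit returns 4.500 to the group, so the social optimum is full contribution by everyone: group total = 4.500 × 342 = 1539.00.
Efficiency loss = (4.500 − 1) × 342 = 1197.00.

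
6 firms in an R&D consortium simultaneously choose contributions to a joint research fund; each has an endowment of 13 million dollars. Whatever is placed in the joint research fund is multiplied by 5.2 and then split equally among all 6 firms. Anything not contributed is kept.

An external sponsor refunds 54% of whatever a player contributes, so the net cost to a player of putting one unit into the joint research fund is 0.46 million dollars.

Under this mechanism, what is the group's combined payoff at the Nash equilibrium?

Under the mechanism each unit contributed yields (5.2/6) / 0.46 = 1.8841 back to its contributor per unit of net cost, which exceeds 1, making full contribution the dominant choice for everyone.
So the Nash equilibrium is full contribution by all 6; the group earns 6 × (13 × 0.54 + 5.2 × 13) = 447.72.

447.72 million dollars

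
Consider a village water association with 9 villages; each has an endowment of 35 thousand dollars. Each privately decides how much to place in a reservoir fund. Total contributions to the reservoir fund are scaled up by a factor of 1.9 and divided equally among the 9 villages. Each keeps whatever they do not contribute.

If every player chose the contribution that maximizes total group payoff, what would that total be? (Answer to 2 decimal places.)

Each contributed unit returns 1.900 to the group as a whole (0.2111 to each of 9 players), which exceeds 1, so the social optimum is full contribution: group total = 1.900 × 315 = 598.50.

598.50 thousand dollars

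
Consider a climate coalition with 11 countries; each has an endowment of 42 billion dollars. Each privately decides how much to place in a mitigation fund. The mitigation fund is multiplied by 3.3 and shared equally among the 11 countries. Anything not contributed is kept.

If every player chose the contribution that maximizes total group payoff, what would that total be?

Each contributed unit returns 3.300 to the group as a whole (0.3000 to each of 11 players), which exceeds 1, so the social optimum is full contribution: group total = 3.300 × 462 = 1524.60.

1524.60 billion dollars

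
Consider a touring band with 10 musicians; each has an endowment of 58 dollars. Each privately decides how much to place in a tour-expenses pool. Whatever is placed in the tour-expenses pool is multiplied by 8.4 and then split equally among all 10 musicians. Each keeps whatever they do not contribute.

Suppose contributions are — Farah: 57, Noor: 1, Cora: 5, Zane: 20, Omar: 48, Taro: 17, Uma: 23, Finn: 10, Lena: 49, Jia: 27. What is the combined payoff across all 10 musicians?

Total contributed: 57 + 1 + 5 + 20 + 48 + 17 + 23 + 10 + 49 + 27 = 257; total kept: 10 × 58 − 257 = 323.
The tour-expenses pool pays out 8.4 × 257 = 2158.80 in aggregate.
Group total = 323 + 2158.80 = 2481.80.

2481.80 dollars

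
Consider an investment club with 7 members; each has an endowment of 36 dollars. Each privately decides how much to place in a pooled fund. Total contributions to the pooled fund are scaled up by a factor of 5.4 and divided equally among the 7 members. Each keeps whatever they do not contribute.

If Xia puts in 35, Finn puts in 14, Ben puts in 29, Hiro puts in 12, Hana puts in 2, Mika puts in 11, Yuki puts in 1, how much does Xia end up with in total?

Total contributed: 35 + 14 + 29 + 12 + 2 + 11 + 1 = 104.
Each receives 5.4 × 104 / 7 = 80.23 from the pooled fund.
Xia keeps 36 − 35 = 1, so Xia's payoff is 1 + 80.23 = 81.23.

81.23 dollars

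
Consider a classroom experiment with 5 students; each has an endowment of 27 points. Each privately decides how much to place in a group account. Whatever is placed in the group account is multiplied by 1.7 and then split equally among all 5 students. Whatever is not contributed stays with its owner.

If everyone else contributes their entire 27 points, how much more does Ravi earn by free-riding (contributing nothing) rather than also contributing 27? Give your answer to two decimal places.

Switching from a contribution of 27 to 0 lets Ravi keep an extra 27 points, but lowers the group account by 27, which costs Ravi their own share of that drop: 1.7/5 × 27 = 9.18.
Net gain = 27 − 9.18 = 17.82. The private return per contributed unit (0.3400) is below 1, so free-riding is indeed the best response regardless of what the others do.

17.82 points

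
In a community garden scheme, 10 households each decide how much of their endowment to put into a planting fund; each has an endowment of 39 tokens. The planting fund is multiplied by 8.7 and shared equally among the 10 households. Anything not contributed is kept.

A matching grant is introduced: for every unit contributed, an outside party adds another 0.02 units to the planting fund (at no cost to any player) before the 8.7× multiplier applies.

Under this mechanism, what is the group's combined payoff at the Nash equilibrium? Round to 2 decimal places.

Even with the mechanism, each unit contributed returns only 8.7 × 1.02 / 10 = 0.8874 per unit of net cost, so contributing nothing is still dominant.
At the Nash equilibrium no one contributes; group total payoff = 10 × 39 = 390.

390.00 tokens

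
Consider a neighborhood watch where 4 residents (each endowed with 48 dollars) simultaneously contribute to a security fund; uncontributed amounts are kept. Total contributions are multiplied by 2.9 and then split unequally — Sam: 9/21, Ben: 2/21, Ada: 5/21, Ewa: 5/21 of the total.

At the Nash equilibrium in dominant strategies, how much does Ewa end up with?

A player with share s gets back 2.9·s per unit contributed, so full contribution is dominant for anyone with s > 1/2.9 = 0.3448 and zero contribution is dominant for anyone below.
Only Sam (9/21) clears that bar, contributing 48; the remaining 3 contribute 0. Total contributed: 48.
Ewa keeps 48 and receives 2.9 × 48 × 5/21 = 33.14 from the security fund, for a payoff of 81.14.

81.14 dollars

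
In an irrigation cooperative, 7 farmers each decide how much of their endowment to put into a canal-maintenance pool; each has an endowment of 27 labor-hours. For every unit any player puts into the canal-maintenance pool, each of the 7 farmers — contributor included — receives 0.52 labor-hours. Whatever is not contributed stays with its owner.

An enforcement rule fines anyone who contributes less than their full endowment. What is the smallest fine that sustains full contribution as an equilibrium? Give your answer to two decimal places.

12.96 labor-hours

Given the others contribute fully, the best deviation is to contribute 0 (any partial contribution still incurs the fine and gives up units whose private return 0.52 is below 1).
Deviating from 27 to 0 saves 27 labor-hours but forfeits the deviator's share of the drop in the canal-maintenance pool: 0.52 × 27 = 14.04.
So the deviation gain is 27 − 14.04 = 12.96, and the fine must be at least 12.96 labor-hours to wipe it out.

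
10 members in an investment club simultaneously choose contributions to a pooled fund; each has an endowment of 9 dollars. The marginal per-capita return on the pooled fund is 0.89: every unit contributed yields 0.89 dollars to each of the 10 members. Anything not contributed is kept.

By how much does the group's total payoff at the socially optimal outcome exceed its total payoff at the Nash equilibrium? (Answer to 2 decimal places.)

711.00 dollars

The private return per contributed unit is 0.89 < 1, so contributing 0 is dominant for every player. At the Nash equilibrium everyone keeps their 9, and the group total is 10 × 9 = 90.
Each contributed unit returns 8.900 to the group as a whole (0.89 to each of 10 players), which exceeds 1, so the social optimum is full contribution: group total = 8.900 × 90 = 801.00.
Efficiency loss = 801.00 − 90 = 711.00.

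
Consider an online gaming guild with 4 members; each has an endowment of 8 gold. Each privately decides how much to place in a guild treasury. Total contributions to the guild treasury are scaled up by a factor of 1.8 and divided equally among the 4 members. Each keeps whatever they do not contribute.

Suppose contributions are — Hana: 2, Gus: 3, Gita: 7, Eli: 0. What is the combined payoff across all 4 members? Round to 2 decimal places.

41.60 gold

Total contributed: 2 + 3 + 7 + 0 = 12; total kept: 4 × 8 − 12 = 20.
The guild treasury pays out 1.8 × 12 = 21.60 in aggregate.
Group total = 20 + 21.60 = 41.60.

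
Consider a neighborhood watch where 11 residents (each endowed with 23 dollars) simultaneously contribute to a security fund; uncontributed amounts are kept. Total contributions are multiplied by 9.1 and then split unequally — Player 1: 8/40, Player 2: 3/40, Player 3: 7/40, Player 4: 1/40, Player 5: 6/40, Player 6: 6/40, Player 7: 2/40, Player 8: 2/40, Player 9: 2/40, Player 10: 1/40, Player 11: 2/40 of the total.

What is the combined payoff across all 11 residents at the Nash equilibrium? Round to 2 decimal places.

998.20 dollars

A player with share s gets back 9.1·s per unit contributed, so full contribution is dominant for anyone with s > 1/9.1 = 0.1099 and zero contribution is dominant for anyone below.
The shares above 0.1099 belong to Player 1, Player 3, Player 5 and Player 6, contributing 23 each; the remaining 7 contribute 0. Total contributed: 92.
The security fund pays out 9.1 × 92 = 837.20 in total (split across the unequal shares, but the aggregate is all that matters for the group sum).
The 7 free-riders keep 23 each, adding 161. Group total = 161 + 837.20 = 998.20.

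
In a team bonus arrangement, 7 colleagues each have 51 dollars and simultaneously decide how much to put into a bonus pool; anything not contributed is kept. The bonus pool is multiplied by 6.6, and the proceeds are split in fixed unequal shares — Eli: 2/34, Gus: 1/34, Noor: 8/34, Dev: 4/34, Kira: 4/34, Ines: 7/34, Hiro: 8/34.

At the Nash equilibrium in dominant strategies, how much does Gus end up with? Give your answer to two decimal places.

80.70 dollars

Player j's private return per contributed unit is 6.6 × (j's share). Contributing is weakly dominant for j when that share is at least 1/6.6 = 0.1515, and contributing 0 is dominant otherwise.
Noor, Ines and Hiro clear that bar, contributing 51 each; the remaining 4 contribute 0. Total contributed: 153.
Gus keeps 51 and receives 6.6 × 153 × 1/34 = 29.70 from the bonus pool, for a payoff of 80.70.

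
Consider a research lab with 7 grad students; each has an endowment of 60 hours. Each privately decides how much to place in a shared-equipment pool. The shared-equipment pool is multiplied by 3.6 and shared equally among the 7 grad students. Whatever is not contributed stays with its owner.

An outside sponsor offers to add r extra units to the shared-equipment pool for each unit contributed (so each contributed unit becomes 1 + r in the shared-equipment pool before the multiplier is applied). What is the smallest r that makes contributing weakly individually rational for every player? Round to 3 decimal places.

With matching at rate r, one contributed unit becomes (1 + r) in the shared-equipment pool and returns 3.6 × (1 + r) / 7 to the contributor.
Setting this equal to 1: 1 + r = 7/3.6 = 1.9444.
So the minimum matching rate is r = 1.9444 − 1 = 0.944.

0.944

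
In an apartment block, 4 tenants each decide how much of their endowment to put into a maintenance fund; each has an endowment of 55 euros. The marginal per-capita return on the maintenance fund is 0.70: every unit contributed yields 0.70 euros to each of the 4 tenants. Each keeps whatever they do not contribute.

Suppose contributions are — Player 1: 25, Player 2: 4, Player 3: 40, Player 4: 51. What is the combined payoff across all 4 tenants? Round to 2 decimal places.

Total contributed: 25 + 4 + 40 + 51 = 120; total kept: 4 × 55 − 120 = 100.
The maintenance fund pays out 0.70 × 4 × 120 = 336.00 in aggregate.
Group total = 100 + 336.00 = 436.00.

436.00 euros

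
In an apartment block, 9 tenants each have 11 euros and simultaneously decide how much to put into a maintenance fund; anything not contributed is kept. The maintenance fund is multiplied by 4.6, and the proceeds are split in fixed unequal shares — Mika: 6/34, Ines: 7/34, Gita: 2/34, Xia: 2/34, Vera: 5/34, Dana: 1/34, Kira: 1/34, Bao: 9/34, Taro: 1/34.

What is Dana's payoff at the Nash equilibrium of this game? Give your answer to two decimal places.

12.49 euros

Player j's private return per contributed unit is 4.6 × (j's share). Contributing is weakly dominant for j when that share is at least 1/4.6 = 0.2174, and contributing 0 is dominant otherwise.
The only share above 0.2174 is Bao's 9/34, contributing 11; the remaining 8 contribute 0. Total contributed: 11.
Dana keeps 11 and receives 4.6 × 11 × 1/34 = 1.49 from the maintenance fund, for a payoff of 12.49.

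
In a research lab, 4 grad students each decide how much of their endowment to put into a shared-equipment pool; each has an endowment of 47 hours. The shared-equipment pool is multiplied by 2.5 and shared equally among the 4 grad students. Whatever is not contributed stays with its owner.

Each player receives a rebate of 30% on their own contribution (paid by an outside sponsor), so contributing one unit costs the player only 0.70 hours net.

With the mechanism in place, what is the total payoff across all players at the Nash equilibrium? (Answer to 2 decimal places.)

Even with the mechanism, each unit contributed returns only (2.5/4) / 0.70 = 0.8929 per unit of net cost, so contributing nothing is still dominant.
Everyone keeps their endowment and the group total is 4 × 47 = 188.

188.00 hours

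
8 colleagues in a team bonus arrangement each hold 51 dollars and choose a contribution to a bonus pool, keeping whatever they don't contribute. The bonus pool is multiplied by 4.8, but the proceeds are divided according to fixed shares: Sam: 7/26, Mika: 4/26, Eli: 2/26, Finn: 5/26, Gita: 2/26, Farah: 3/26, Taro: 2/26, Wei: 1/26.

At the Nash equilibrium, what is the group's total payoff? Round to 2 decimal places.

601.80 dollars

A player with share s gets back 4.8·s per unit contributed, so full contribution is dominant for anyone with s > 1/4.8 = 0.2083 and zero contribution is dominant for anyone below.
The only share above 0.2083 is Sam's 7/26, contributing 51; the remaining 7 contribute 0. Total contributed: 51.
The bonus pool pays out 4.8 × 51 = 244.80 in total (split across the unequal shares, but the aggregate is all that matters for the group sum).
The 7 free-riders keep 51 each, adding 357. Group total = 357 + 244.80 = 601.80.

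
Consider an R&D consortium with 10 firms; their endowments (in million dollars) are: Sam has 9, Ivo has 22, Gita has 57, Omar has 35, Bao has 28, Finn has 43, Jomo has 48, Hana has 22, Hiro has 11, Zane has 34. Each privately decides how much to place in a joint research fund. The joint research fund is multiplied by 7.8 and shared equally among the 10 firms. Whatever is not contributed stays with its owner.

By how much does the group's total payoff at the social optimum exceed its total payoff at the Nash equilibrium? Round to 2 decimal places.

2101.20 million dollars

The private return per contributed unit is 7.8/10 = 0.7800 < 1 for every player regardless of endowment, so the Nash equilibrium is zero contribution and the group total is Σ E_j = 9 + 22 + 57 + 35 + 28 + 43 + 48 + 22 + 11 + 34 = 309.
Each contributed unit returns 7.800 to the group, so the social optimum is full contribution by everyone: group total = 7.800 × 309 = 2410.20.
Efficiency loss = (7.800 − 1) × 309 = 2101.20.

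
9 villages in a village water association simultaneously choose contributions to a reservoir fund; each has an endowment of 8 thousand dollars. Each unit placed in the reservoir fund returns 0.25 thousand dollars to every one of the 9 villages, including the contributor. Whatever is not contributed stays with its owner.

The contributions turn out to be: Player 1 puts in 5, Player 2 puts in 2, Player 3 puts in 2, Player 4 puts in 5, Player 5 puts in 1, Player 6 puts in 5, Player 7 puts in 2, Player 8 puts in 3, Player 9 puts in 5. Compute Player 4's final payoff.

Total contributed: 5 + 2 + 2 + 5 + 1 + 5 + 2 + 3 + 5 = 30.
Each receives 0.25 × 30 = 7.50 from the reservoir fund.
Player 4 keeps 8 − 5 = 3, so Player 4's payoff is 3 + 7.50 = 10.50.

10.50 thousand dollars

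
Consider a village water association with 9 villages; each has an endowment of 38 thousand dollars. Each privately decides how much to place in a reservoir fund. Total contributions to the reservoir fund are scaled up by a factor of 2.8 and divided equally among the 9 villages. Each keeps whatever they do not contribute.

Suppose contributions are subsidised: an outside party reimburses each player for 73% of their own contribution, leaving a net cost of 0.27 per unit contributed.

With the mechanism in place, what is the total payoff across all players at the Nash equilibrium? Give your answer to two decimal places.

1207.26 thousand dollars

The effective private return per unit is now (2.8/9) / 0.27 = 1.1523 > 1, so every player's dominant strategy flips to full contribution.
At the Nash equilibrium everyone contributes 38. Group total payoff = 9 × (38 × 0.73 + 2.8 × 38) = 1207.26.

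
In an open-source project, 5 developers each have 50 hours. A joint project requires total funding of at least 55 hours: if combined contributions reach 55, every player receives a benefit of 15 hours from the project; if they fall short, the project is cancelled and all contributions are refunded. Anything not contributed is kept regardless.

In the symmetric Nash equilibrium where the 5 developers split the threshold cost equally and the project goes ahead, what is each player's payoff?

Equal share of the threshold: 55/5 = 11.
At this profile no one gains by cutting their contribution: any cut drops the total below 55, the project is cancelled, contributions are refunded, and the deviator ends with 50, which is less than 50 − 11 + 15 = 54. Contributing more than 11 just wastes the excess. So contributing exactly 11 is a best response.
Each player's payoff: 50 − 11 + 15 = 54.

54 hours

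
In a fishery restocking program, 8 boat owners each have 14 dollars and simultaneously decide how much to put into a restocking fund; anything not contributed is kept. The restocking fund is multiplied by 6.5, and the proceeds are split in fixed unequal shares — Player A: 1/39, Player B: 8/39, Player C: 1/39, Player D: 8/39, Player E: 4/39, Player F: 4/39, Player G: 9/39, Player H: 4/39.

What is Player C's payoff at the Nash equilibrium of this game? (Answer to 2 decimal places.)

21.00 dollars

Each unit j contributes comes back to j as 6.5 × (j's share), so j prefers to contribute only if that share exceeds 1/6.5 = 0.1538; otherwise keeping the unit dominates.
Player B, Player D and Player G are above the threshold, contributing 14 each; the remaining 5 contribute 0. Total contributed: 42.
Player C keeps 14 and receives 6.5 × 42 × 1/39 = 7.00 from the restocking fund, for a payoff of 21.00.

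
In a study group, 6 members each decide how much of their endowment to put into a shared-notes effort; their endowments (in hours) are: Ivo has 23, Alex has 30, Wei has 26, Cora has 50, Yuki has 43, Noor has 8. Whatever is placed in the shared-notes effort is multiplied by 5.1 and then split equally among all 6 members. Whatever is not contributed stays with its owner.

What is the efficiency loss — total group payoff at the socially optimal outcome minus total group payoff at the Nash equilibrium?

The private return per contributed unit is 5.1/6 = 0.8500 < 1 for every player regardless of endowment, so the Nash equilibrium is zero contribution and the group total is Σ E_j = 23 + 30 + 26 + 50 + 43 + 8 = 180.
Each contributed unit returns 5.100 to the group, so the social optimum is full contribution by everyone: group total = 5.100 × 180 = 918.00.
Efficiency loss = (5.100 − 1) × 180 = 738.00.

738.00 hours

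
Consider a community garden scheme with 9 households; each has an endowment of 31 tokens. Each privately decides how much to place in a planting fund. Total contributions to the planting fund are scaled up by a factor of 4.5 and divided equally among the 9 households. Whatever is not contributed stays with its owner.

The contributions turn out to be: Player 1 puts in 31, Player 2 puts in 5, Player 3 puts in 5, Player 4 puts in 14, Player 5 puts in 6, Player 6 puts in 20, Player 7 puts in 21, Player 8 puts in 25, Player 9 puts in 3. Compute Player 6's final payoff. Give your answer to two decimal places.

Total contributed: 31 + 5 + 5 + 14 + 6 + 20 + 21 + 25 + 3 = 130.
Each receives 4.5 × 130 / 9 = 65.00 from the planting fund.
Player 6 keeps 31 − 20 = 11, so Player 6's payoff is 11 + 65.00 = 76.00.

76.00 tokens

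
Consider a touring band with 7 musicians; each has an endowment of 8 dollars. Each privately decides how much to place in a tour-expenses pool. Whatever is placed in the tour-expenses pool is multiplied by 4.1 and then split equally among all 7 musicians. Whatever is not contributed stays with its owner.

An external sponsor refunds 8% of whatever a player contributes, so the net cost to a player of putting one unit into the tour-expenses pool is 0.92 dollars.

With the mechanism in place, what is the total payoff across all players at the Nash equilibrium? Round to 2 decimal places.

The effective private return is (4.1/7) / 0.92 = 0.6366, which is still under 1, so the mechanism doesn't change anyone's dominant strategy: zero contribution.
At the Nash equilibrium no one contributes; group total payoff = 7 × 8 = 56.

56.00 dollars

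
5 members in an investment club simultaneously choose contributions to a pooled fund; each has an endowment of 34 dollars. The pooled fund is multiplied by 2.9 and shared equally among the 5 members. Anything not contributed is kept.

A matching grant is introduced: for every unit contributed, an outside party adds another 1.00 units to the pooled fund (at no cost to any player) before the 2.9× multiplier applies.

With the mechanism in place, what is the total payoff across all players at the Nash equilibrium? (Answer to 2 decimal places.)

986.00 dollars

The effective private return per unit is now 2.9 × 2.00 / 5 = 1.1600 > 1, so every player's dominant strategy flips to full contribution.
So the Nash equilibrium is full contribution by all 5; the group earns 2.9 × 2.00 × 170 = 986.00.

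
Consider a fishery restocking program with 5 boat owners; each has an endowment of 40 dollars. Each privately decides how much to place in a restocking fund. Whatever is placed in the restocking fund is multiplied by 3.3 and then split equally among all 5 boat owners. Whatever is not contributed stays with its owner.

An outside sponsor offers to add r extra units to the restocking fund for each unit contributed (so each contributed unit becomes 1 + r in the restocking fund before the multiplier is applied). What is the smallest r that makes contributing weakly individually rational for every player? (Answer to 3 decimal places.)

With matching at rate r, one contributed unit becomes (1 + r) in the restocking fund and returns 3.3 × (1 + r) / 5 to the contributor.
Setting this equal to 1: 1 + r = 5/3.3 = 1.5152.
So the minimum matching rate is r = 1.5152 − 1 = 0.515.

0.515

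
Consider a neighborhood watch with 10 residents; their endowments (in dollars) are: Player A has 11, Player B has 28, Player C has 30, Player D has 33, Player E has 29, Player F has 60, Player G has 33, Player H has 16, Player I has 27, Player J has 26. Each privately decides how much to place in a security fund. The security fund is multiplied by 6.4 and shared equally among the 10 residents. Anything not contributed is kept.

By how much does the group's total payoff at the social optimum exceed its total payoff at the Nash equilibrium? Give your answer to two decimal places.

The private return per contributed unit is 6.4/10 = 0.6400 < 1 for every player regardless of endowment, so the Nash equilibrium is zero contribution and the group total is Σ E_j = 11 + 28 + 30 + 33 + 29 + 60 + 33 + 16 + 27 + 26 = 293.
Each contributed unit returns 6.400 to the group, so the social optimum is full contribution by everyone: group total = 6.400 × 293 = 1875.20.
Efficiency loss = (6.400 − 1) × 293 = 1582.20.

1582.20 dollars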